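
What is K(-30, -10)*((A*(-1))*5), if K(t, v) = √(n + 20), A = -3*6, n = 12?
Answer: 360*√2 ≈ 509.12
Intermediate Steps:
A = -18
K(t, v) = 4*√2 (K(t, v) = √(12 + 20) = √32 = 4*√2)
K(-30, -10)*((A*(-1))*5) = (4*√2)*(-18*(-1)*5) = (4*√2)*(18*5) = (4*√2)*90 = 360*√2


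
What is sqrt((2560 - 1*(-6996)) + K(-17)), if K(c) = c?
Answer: sqrt(9539) ≈ 97.668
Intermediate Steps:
sqrt((2560 - 1*(-6996)) + K(-17)) = sqrt((2560 - 1*(-6996)) - 17) = sqrt((2560 + 6996) - 17) = sqrt(9556 - 17) = sqrt(9539)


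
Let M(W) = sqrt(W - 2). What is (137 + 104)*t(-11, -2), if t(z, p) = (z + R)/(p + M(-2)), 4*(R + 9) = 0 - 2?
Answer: 9881/8 + 9881*I/8 ≈ 1235.1 + 1235.1*I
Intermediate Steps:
M(W) = sqrt(-2 + W)
R = -19/2 (R = -9 + (0 - 2)/4 = -9 + (1/4)*(-2) = -9 - 1/2 = -19/2 ≈ -9.5000)
t(z, p) = (-19/2 + z)/(p + 2*I) (t(z, p) = (z - 19/2)/(p + sqrt(-2 - 2)) = (-19/2 + z)/(p + sqrt(-4)) = (-19/2 + z)/(p + 2*I))
(137 + 104)*t(-11, -2) = (137 + 104)*((-19/2 - 11)/(-2 + 2*I)) = 241*(((-2 - 2*I)/8)*(-41/2)) = 241*(-41*(-2 - 2*I)/16) = -9881*(-2 - 2*I)/16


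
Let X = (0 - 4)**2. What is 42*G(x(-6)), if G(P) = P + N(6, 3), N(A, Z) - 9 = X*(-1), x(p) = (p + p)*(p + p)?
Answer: 5754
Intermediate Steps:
X = 16 (X = (-4)**2 = 16)
x(p) = 4*p**2 (x(p) = (2*p)*(2*p) = 4*p**2)
N(A, Z) = -7 (N(A, Z) = 9 + 16*(-1) = 9 - 16 = -7)
G(P) = -7 + P (G(P) = P - 7 = -7 + P)
42*G(x(-6)) = 42*(-7 + 4*(-6)**2) = 42*(-7 + 4*36) = 42*(-7 + 144) = 42*137 = 5754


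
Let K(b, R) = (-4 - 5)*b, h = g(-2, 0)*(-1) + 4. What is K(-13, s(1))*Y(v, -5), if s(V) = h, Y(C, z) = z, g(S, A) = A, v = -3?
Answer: -585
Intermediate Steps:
h = 4 (h = 0*(-1) + 4 = 0 + 4 = 4)
s(V) = 4
K(b, R) = -9*b
K(-13, s(1))*Y(v, -5) = -9*(-13)*(-5) = 117*(-5) = -585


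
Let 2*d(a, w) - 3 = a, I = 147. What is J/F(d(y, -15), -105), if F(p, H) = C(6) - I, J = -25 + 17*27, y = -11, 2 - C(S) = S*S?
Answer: -434/181 ≈ -2.3978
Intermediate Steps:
C(S) = 2 - S**2 (C(S) = 2 - S*S = 2 - S**2)
d(a, w) = 3/2 + a/2
J = 434 (J = -25 + 459 = 434)
F(p, H) = -181 (F(p, H) = (2 - 1*6**2) - 1*147 = (2 - 1*36) - 147 = (2 - 36) - 147 = -34 - 147 = -181)
J/F(d(y, -15), -105) = 434/(-181) = 434*(-1/181) = -434/181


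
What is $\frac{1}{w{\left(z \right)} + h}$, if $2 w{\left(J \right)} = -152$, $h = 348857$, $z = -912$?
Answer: $\frac{1}{348781} \approx 2.8671 \cdot 10^{-6}$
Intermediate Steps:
$w{\left(J \right)} = -76$ ($w{\left(J \right)} = \frac{1}{2} \left(-152\right) = -76$)
$\frac{1}{w{\left(z \right)} + h} = \frac{1}{-76 + 348857} = \frac{1}{348781}$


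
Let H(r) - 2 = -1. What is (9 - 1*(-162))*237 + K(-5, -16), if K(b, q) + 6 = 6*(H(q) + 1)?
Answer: 40533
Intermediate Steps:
H(r) = 1 (H(r) = 2 - 1 = 1)
K(b, q) = 6 (K(b, q) = -6 + 6*(1 + 1) = -6 + 6*2 = -6 + 12 = 6)
(9 - 1*(-162))*237 + K(-5, -16) = (9 - 1*(-162))*237 + 6 = (9 + 162)*237 + 6 = 171*237 + 6 = 40527 + 6 = 40533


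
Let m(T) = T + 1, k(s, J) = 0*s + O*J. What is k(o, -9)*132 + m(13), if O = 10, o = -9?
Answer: -11866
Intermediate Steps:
k(s, J) = 10*J (k(s, J) = 0*s + 10*J = 0 + 10*J = 10*J)
m(T) = 1 + T
k(o, -9)*132 + m(13) = (10*(-9))*132 + (1 + 13) = -90*132 + 14 = -11880 + 14 = -11866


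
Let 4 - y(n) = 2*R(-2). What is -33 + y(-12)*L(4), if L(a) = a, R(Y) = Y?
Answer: -1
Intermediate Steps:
y(n) = 8 (y(n) = 4 - 2*(-2) = 4 - 1*(-4) = 4 + 4 = 8)
-33 + y(-12)*L(4) = -33 + 8*4 = -33 + 32 = -1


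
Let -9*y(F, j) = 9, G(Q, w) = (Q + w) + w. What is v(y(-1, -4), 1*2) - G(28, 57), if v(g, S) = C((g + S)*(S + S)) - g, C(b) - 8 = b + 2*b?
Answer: -121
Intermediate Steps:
G(Q, w) = Q + 2*w
C(b) = 8 + 3*b (C(b) = 8 + (b + 2*b) = 8 + 3*b)
y(F, j) = -1 (y(F, j) = -⅑*9 = -1)
v(g, S) = 8 - g + 6*S*(S + g) (v(g, S) = (8 + 3*((g + S)*(S + S))) - g = (8 + 3*((S + g)*(2*S))) - g = (8 + 3*(2*S*(S + g))) - g = (8 + 6*S*(S + g)) - g = 8 - g + 6*S*(S + g))
v(y(-1, -4), 1*2) - G(28, 57) = (8 - 1*(-1) + 6*(1*2)*(1*2 - 1)) - (28 + 2*57) = (8 + 1 + 6*2*(2 - 1)) - (28 + 114) = (8 + 1 + 6*2*1) - 1*142 = (8 + 1 + 12) - 142 = 21 - 142 = -121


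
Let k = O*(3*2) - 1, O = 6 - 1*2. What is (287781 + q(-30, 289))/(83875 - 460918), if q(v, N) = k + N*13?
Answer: -97187/125681 ≈ -0.77328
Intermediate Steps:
O = 4 (O = 6 - 2 = 4)
k = 23 (k = 4*(3*2) - 1 = 4*6 - 1 = 24 - 1 = 23)
q(v, N) = 23 + 13*N (q(v, N) = 23 + N*13 = 23 + 13*N)
(287781 + q(-30, 289))/(83875 - 460918) = (287781 + (23 + 13*289))/(83875 - 460918) = (287781 + (23 + 3757))/(-377043) = (287781 + 3780)*(-1/377043) = 291561*(-1/377043) = -97187/125681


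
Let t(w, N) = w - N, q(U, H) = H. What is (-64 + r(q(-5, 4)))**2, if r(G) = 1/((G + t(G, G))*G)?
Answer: 1046529/256 ≈ 4088.0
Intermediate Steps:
r(G) = G**(-2) (r(G) = 1/((G + (G - G))*G) = 1/((G + 0)*G) = 1/(G*G) = G**(-2))
(-64 + r(q(-5, 4)))**2 = (-64 + 4**(-2))**2 = (-64 + 1/16)**2 = (-1023/16)**2 = 1046529/256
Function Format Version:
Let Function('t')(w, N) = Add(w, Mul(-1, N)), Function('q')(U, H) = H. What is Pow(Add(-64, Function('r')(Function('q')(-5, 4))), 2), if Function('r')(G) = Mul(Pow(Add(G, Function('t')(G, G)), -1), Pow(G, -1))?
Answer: Rational(1046529, 256) ≈ 4088.0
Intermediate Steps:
Function('r')(G) = Pow(G, -2) (Function('r')(G) = Mul(Pow(Add(G, Add(G, Mul(-1, G))), -1), Pow(G, -1)) = Mul(Pow(Add(G, 0), -1), Pow(G, -1)) = Mul(Pow(G, -1), Pow(G, -1)) = Pow(G, -2))
Pow(Add(-64, Function('r')(Function('q')(-5, 4))), 2) = Pow(Add(-64, Pow(4, -2)), 2) = Pow(Add(-64, Rational(1, 16)), 2) = Pow(Rational(-1023, 16), 2) = Rational(1046529, 256)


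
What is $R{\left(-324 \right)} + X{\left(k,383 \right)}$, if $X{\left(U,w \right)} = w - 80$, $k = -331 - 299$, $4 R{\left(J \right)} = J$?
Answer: $222$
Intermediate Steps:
$R{\left(J \right)} = \frac{J}{4}$
$k = -630$ ($k = -331 - 299 = -630$)
$X{\left(U,w \right)} = -80 + w$ ($X{\left(U,w \right)} = w - 80 = -80 + w$)
$R{\left(-324 \right)} + X{\left(k,383 \right)} = \frac{1}{4} \left(-324\right) + \left(-80 + 383\right) = -81 + 303 = 222$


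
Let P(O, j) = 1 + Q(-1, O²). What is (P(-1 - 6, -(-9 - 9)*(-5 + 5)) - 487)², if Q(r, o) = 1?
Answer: 235225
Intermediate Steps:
P(O, j) = 2 (P(O, j) = 1 + 1 = 2)
(P(-1 - 6, -(-9 - 9)*(-5 + 5)) - 487)² = (2 - 487)² = (-485)² = 235225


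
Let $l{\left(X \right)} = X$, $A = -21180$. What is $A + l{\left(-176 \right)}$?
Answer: $-21356$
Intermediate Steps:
$A + l{\left(-176 \right)} = -21180 - 176 = -21356$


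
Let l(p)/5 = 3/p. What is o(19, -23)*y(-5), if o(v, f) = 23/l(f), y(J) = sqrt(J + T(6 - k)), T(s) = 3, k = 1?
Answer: -529*I*sqrt(2)/15 ≈ -49.875*I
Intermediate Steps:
y(J) = sqrt(3 + J) (y(J) = sqrt(J + 3) = sqrt(3 + J))
l(p) = 15/p (l(p) = 5*(3/p) = 15/p)
o(v, f) = 23*f/15 (o(v, f) = 23/((15/f)) = 23*(f/15) = 23*f/15)
o(19, -23)*y(-5) = ((23/15)*(-23))*sqrt(3 - 5) = -529*I*sqrt(2)/15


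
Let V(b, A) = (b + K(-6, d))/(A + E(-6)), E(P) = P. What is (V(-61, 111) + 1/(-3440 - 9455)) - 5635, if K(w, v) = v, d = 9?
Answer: -1526063954/270795 ≈ -5635.5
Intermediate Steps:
V(b, A) = (9 + b)/(-6 + A) (V(b, A) = (b + 9)/(A - 6) = (9 + b)/(-6 + A))
(V(-61, 111) + 1/(-3440 - 9455)) - 5635 = ((9 - 61)/(-6 + 111) + 1/(-3440 - 9455)) - 5635 = (-52/105 + 1/(-12895)) - 5635 = ((1/105)*(-52) - 1/12895) - 5635 = (-52/105 - 1/12895) - 5635 = -134129/270795 - 5635 = -1526063954/270795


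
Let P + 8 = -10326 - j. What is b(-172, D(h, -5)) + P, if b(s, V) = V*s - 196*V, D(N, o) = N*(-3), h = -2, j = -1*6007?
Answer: -6535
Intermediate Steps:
j = -6007
D(N, o) = -3*N
b(s, V) = -196*V + V*s
P = -4327 (P = -8 + (-10326 - 1*(-6007)) = -8 + (-10326 + 6007) = -8 - 4319 = -4327)
b(-172, D(h, -5)) + P = (-3*(-2))*(-196 - 172) - 4327 = 6*(-368) - 4327 = -2208 - 4327 = -6535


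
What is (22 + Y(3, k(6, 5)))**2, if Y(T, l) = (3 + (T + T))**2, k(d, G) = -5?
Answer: 10609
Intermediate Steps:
Y(T, l) = (3 + 2*T)**2
(22 + Y(3, k(6, 5)))**2 = (22 + (3 + 2*3)**2)**2 = (22 + (3 + 6)**2)**2 = (22 + 9**2)**2 = (22 + 81)**2 = 103**2 = 10609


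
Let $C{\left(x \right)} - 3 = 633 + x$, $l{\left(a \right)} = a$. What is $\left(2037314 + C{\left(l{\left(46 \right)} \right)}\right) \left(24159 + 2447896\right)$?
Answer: $5038038201780$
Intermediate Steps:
$C{\left(x \right)} = 636 + x$ ($C{\left(x \right)} = 3 + \left(633 + x\right) = 636 + x$)
$\left(2037314 + C{\left(l{\left(46 \right)} \right)}\right) \left(24159 + 2447896\right) = \left(2037314 + \left(636 + 46\right)\right) \left(24159 + 2447896\right) = \left(2037314 + 682\right) 2472055 = 2037996 \cdot 2472055 = 5038038201780$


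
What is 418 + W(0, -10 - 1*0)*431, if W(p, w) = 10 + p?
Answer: 4728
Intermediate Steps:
418 + W(0, -10 - 1*0)*431 = 418 + (10 + 0)*431 = 418 + 10*431 = 418 + 4310 = 4728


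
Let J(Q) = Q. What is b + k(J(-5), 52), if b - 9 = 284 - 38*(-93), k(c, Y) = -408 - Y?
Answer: 3367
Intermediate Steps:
b = 3827 (b = 9 + (284 - 38*(-93)) = 9 + (284 + 3534) = 9 + 3818 = 3827)
b + k(J(-5), 52) = 3827 + (-408 - 1*52) = 3827 + (-408 - 52) = 3827 - 460 = 3367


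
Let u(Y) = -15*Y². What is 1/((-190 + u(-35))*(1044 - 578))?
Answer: -1/8651290 ≈ -1.1559e-7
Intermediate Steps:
1/((-190 + u(-35))*(1044 - 578)) = 1/((-190 - 15*(-35)²)*(1044 - 578)) = 1/((-190 - 15*1225)*466) = 1/((-190 - 18375)*466) = 1/(-18565*466) = 1/(-8651290) = -1/8651290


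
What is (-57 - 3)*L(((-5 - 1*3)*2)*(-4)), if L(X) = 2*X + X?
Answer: -11520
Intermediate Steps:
L(X) = 3*X
(-57 - 3)*L(((-5 - 1*3)*2)*(-4)) = (-57 - 3)*(3*(((-5 - 1*3)*2)*(-4))) = -180*((-5 - 3)*2)*(-4) = -180*-8*2*(-4) = -180*(-16*(-4)) = -180*64 = -60*192 = -11520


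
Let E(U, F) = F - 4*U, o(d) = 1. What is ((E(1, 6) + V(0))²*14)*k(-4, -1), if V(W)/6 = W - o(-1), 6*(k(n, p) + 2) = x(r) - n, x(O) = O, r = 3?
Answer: -560/3 ≈ -186.67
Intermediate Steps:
k(n, p) = -3/2 - n/6 (k(n, p) = -2 + (3 - n)/6 = -2 + (½ - n/6) = -3/2 - n/6)
V(W) = -6 + 6*W (V(W) = 6*(W - 1*1) = 6*(W - 1) = 6*(-1 + W) = -6 + 6*W)
((E(1, 6) + V(0))²*14)*k(-4, -1) = (((6 - 4*1) + (-6 + 6*0))²*14)*(-3/2 - ⅙*(-4)) = (((6 - 4) + (-6 + 0))²*14)*(-3/2 + ⅔) = ((2 - 6)²*14)*(-⅚) = ((-4)²*14)*(-⅚) = (16*14)*(-⅚) = 224*(-⅚) = -560/3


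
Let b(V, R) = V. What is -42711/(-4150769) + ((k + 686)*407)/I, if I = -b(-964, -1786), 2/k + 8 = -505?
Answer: 148633746370420/513172023777 ≈ 289.64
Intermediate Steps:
k = -2/513 (k = 2/(-8 - 505) = 2/(-513) = 2*(-1/513) = -2/513 ≈ -0.0038986)
I = 964 (I = -1*(-964) = 964)
-42711/(-4150769) + ((k + 686)*407)/I = -42711/(-4150769) + ((-2/513 + 686)*407)/964 = -42711*(-1/4150769) + ((351916/513)*407)*(1/964) = 42711/4150769 + (143229812/513)*(1/964) = 42711/4150769 + 35807453/123633 = 148633746370420/513172023777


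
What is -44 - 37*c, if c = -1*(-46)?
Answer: -1746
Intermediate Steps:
c = 46
-44 - 37*c = -44 - 37*46 = -44 - 1702 = -1746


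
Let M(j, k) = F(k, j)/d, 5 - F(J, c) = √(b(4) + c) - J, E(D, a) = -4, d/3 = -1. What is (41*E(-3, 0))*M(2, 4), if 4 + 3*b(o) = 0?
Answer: 492 - 164*√6/9 ≈ 447.36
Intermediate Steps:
d = -3 (d = 3*(-1) = -3)
b(o) = -4/3 (b(o) = -4/3 + (⅓)*0 = -4/3 + 0 = -4/3)
F(J, c) = 5 + J - √(-4/3 + c) (F(J, c) = 5 - (√(-4/3 + c) - J) = 5 + (J - √(-4/3 + c)) = 5 + J - √(-4/3 + c))
M(j, k) = -5/3 - k/3 + √(-12 + 9*j)/9 (M(j, k) = (5 + k - √(-12 + 9*j)/3)/(-3) = (5 + k - √(-12 + 9*j)/3)*(-⅓) = -5/3 - k/3 + √(-12 + 9*j)/9)
(41*E(-3, 0))*M(2, 4) = (41*(-4))*(-5/3 - ⅓*4 + √(-12 + 9*2)/9) = -164*(-5/3 - 4/3 + √(-12 + 18)/9) = -164*(-5/3 - 4/3 + √6/9) = -164*(-3 + √6/9) = 492 - 164*√6/9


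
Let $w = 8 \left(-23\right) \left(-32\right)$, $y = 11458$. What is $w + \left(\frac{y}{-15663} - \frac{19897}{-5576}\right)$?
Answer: $\frac{514487353447}{87336888} \approx 5890.8$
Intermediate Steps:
$w = 5888$ ($w = \left(-184\right) \left(-32\right) = 5888$)
$w + \left(\frac{y}{-15663} - \frac{19897}{-5576}\right) = 5888 + \left(\frac{11458}{-15663} - \frac{19897}{-5576}\right) = 5888 + \left(11458 \left(- \frac{1}{15663}\right) - - \frac{19897}{5576}\right) = 5888 + \left(- \frac{11458}{15663} + \frac{19897}{5576}\right) = 5888 + \frac{247756903}{87336888} = \frac{514487353447}{87336888}$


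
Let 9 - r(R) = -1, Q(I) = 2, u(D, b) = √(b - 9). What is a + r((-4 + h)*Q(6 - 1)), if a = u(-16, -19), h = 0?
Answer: 10 + 2*I*√7 ≈ 10.0 + 5.2915*I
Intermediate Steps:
u(D, b) = √(-9 + b)
a = 2*I*√7 (a = √(-9 - 19) = √(-28) = 2*I*√7 ≈ 5.2915*I)
r(R) = 10 (r(R) = 9 - 1*(-1) = 9 + 1 = 10)
a + r((-4 + h)*Q(6 - 1)) = 2*I*√7 + 10 = 10 + 2*I*√7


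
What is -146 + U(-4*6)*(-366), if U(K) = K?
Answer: 8638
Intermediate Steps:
-146 + U(-4*6)*(-366) = -146 - 4*6*(-366) = -146 - 24*(-366) = -146 + 8784 = 8638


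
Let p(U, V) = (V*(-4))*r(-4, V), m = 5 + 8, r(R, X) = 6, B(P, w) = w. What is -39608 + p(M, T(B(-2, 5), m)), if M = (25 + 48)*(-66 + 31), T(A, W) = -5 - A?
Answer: -39368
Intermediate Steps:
m = 13
M = -2555 (M = 73*(-35) = -2555)
p(U, V) = -24*V (p(U, V) = (V*(-4))*6 = -4*V*6 = -24*V)
-39608 + p(M, T(B(-2, 5), m)) = -39608 - 24*(-5 - 1*5) = -39608 - 24*(-5 - 5) = -39608 - 24*(-10) = -39608 + 240 = -39368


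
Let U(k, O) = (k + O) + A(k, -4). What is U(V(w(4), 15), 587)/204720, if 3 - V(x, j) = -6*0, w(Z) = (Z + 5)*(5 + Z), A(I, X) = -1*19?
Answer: 571/204720 ≈ 0.0027892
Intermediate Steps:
A(I, X) = -19
w(Z) = (5 + Z)² (w(Z) = (5 + Z)*(5 + Z) = (5 + Z)²)
V(x, j) = 3 (V(x, j) = 3 - (-6)*0 = 3 - 1*0 = 3 + 0 = 3)
U(k, O) = -19 + O + k (U(k, O) = (k + O) - 19 = (O + k) - 19 = -19 + O + k)
U(V(w(4), 15), 587)/204720 = (-19 + 587 + 3)/204720 = 571*(1/204720) = 571/204720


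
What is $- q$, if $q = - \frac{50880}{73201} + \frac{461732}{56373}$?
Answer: $- \frac{30930985892}{4126559973} \approx -7.4956$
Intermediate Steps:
$q = \frac{30930985892}{4126559973}$ ($q = \left(-50880\right) \frac{1}{73201} + 461732 \cdot \frac{1}{56373} = - \frac{50880}{73201} + \frac{461732}{56373} = \frac{30930985892}{4126559973} \approx 7.4956$)
$- q = \left(-1\right) \frac{30930985892}{4126559973} = - \frac{30930985892}{4126559973}$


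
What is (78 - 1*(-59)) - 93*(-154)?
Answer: 14459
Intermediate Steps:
(78 - 1*(-59)) - 93*(-154) = (78 + 59) + 14322 = 137 + 14322 = 14459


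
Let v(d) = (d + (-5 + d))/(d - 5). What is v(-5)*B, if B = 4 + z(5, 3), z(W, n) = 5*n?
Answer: 57/2 ≈ 28.500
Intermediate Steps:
v(d) = (-5 + 2*d)/(-5 + d)
B = 19 (B = 4 + 5*3 = 4 + 15 = 19)
v(-5)*B = ((-5 + 2*(-5))/(-5 - 5))*19 = ((-5 - 10)/(-10))*19 = -⅒*(-15)*19 = (3/2)*19 = 57/2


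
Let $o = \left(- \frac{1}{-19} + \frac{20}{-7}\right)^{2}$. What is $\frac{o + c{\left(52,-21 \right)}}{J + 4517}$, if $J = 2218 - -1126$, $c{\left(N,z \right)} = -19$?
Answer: $- \frac{196962}{139053229} \approx -0.0014165$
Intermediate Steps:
$J = 3344$ ($J = 2218 + 1126 = 3344$)
$o = \frac{139129}{17689}$ ($o = \left(\left(-1\right) \left(- \frac{1}{19}\right) + 20 \left(- \frac{1}{7}\right)\right)^{2} = \left(\frac{1}{19} - \frac{20}{7}\right)^{2} = \left(- \frac{373}{133}\right)^{2} = \frac{139129}{17689} \approx 7.8653$)
$\frac{o + c{\left(52,-21 \right)}}{J + 4517} = \frac{\frac{139129}{17689} - 19}{3344 + 4517} = - \frac{196962}{17689 \cdot 7861} = \left(- \frac{196962}{17689}\right) \frac{1}{7861} = - \frac{196962}{139053229}$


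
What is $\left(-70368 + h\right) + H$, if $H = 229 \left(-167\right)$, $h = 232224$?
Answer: $123613$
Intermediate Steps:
$H = -38243$
$\left(-70368 + h\right) + H = \left(-70368 + 232224\right) - 38243 = 161856 - 38243 = 123613$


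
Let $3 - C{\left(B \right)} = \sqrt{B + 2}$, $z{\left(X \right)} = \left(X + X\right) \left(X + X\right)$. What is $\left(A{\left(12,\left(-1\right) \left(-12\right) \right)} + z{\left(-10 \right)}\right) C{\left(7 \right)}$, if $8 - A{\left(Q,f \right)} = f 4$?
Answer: $0$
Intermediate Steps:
$z{\left(X \right)} = 4 X^{2}$ ($z{\left(X \right)} = 2 X 2 X = 4 X^{2}$)
$A{\left(Q,f \right)} = 8 - 4 f$ ($A{\left(Q,f \right)} = 8 - f 4 = 8 - 4 f$)
$C{\left(B \right)} = 3 - \sqrt{2 + B}$ ($C{\left(B \right)} = 3 - \sqrt{B + 2} = 3 - \sqrt{2 + B}$)
$\left(A{\left(12,\left(-1\right) \left(-12\right) \right)} + z{\left(-10 \right)}\right) C{\left(7 \right)} = \left(\left(8 - 4 \left(\left(-1\right) \left(-12\right)\right)\right) + 4 \left(-10\right)^{2}\right) \left(3 - \sqrt{2 + 7}\right) = \left(\left(8 - 48\right) + 4 \cdot 100\right) \left(3 - \sqrt{9}\right) = \left(\left(8 - 48\right) + 400\right) \left(3 - 3\right) = \left(-40 + 400\right) \left(3 - 3\right) = 360 \cdot 0 = 0$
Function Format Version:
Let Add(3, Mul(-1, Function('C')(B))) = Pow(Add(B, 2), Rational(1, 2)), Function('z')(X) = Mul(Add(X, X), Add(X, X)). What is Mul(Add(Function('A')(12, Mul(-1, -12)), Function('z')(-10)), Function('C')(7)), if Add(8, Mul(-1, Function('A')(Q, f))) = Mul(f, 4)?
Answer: 0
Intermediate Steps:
Function('z')(X) = Mul(4, Pow(X, 2)) (Function('z')(X) = Mul(Mul(2, X), Mul(2, X)) = Mul(4, Pow(X, 2)))
Function('A')(Q, f) = Add(8, Mul(-4, f)) (Function('A')(Q, f) = Add(8, Mul(-1, Mul(f, 4))) = Add(8, Mul(-1, Mul(4, f))) = Add(8, Mul(-4, f)))
Function('C')(B) = Add(3, Mul(-1, Pow(Add(2, B), Rational(1, 2)))) (Function('C')(B) = Add(3, Mul(-1, Pow(Add(B, 2), Rational(1, 2)))) = Add(3, Mul(-1, Pow(Add(2, B), Rational(1, 2)))))
Mul(Add(Function('A')(12, Mul(-1, -12)), Function('z')(-10)), Function('C')(7)) = Mul(Add(Add(8, Mul(-4, Mul(-1, -12))), Mul(4, Pow(-10, 2))), Add(3, Mul(-1, Pow(Add(2, 7), Rational(1, 2))))) = Mul(Add(Add(8, Mul(-4, 12)), Mul(4, 100)), Add(3, Mul(-1, Pow(9, Rational(1, 2))))) = Mul(Add(Add(8, -48), 400), Add(3, Mul(-1, 3))) = Mul(Add(-40, 400), Add(3, -3)) = Mul(360, 0) = 0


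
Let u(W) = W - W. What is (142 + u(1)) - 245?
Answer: -103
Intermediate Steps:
u(W) = 0
(142 + u(1)) - 245 = (142 + 0) - 245 = 142 - 245 = -103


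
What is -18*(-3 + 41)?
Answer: -684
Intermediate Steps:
-18*(-3 + 41) = -18*38 = -684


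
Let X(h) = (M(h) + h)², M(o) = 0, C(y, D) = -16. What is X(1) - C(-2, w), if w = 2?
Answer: 17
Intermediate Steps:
X(h) = h² (X(h) = (0 + h)² = h²)
X(1) - C(-2, w) = 1² - 1*(-16) = 1 + 16 = 17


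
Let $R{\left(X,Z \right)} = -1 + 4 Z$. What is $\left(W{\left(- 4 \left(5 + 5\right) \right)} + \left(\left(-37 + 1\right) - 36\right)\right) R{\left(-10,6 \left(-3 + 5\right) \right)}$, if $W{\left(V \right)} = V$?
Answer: $-5264$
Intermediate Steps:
$\left(W{\left(- 4 \left(5 + 5\right) \right)} + \left(\left(-37 + 1\right) - 36\right)\right) R{\left(-10,6 \left(-3 + 5\right) \right)} = \left(- 4 \left(5 + 5\right) + \left(\left(-37 + 1\right) - 36\right)\right) \left(-1 + 4 \cdot 6 \left(-3 + 5\right)\right) = \left(\left(-4\right) 10 - 72\right) \left(-1 + 4 \cdot 6 \cdot 2\right) = \left(-40 - 72\right) \left(-1 + 4 \cdot 12\right) = - 112 \left(-1 + 48\right) = \left(-112\right) 47 = -5264$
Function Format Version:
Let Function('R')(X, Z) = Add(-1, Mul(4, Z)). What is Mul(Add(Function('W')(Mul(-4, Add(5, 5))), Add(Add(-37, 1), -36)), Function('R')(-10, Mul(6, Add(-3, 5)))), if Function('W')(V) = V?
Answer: -5264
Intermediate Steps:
Mul(Add(Function('W')(Mul(-4, Add(5, 5))), Add(Add(-37, 1), -36)), Function('R')(-10, Mul(6, Add(-3, 5)))) = Mul(Add(Mul(-4, Add(5, 5)), Add(Add(-37, 1), -36)), Add(-1, Mul(4, Mul(6, Add(-3, 5))))) = Mul(Add(Mul(-4, 10), Add(-36, -36)), Add(-1, Mul(4, Mul(6, 2)))) = Mul(Add(-40, -72), Add(-1, Mul(4, 12))) = Mul(-112, Add(-1, 48)) = Mul(-112, 47) = -5264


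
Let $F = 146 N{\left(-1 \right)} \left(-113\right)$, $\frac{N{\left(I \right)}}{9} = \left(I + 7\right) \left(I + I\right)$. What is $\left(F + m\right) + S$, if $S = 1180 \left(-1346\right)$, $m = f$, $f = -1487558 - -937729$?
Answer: $-356325$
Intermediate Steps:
$N{\left(I \right)} = 18 I \left(7 + I\right)$ ($N{\left(I \right)} = 9 \left(I + 7\right) \left(I + I\right) = 9 \left(7 + I\right) 2 I = 9 \cdot 2 I \left(7 + I\right) = 18 I \left(7 + I\right)$)
$f = -549829$ ($f = -1487558 + 937729 = -549829$)
$F = 1781784$ ($F = 146 \cdot 18 \left(-1\right) \left(7 - 1\right) \left(-113\right) = 146 \cdot 18 \left(-1\right) 6 \left(-113\right) = 146 \left(-108\right) \left(-113\right) = \left(-15768\right) \left(-113\right) = 1781784$)
$m = -549829$
$S = -1588280$
$\left(F + m\right) + S = \left(1781784 - 549829\right) - 1588280 = 1231955 - 1588280 = -356325$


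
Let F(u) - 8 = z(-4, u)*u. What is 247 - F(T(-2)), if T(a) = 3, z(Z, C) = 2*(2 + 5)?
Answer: 197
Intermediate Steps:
z(Z, C) = 14 (z(Z, C) = 2*7 = 14)
F(u) = 8 + 14*u
247 - F(T(-2)) = 247 - (8 + 14*3) = 247 - (8 + 42) = 247 - 1*50 = 247 - 50 = 197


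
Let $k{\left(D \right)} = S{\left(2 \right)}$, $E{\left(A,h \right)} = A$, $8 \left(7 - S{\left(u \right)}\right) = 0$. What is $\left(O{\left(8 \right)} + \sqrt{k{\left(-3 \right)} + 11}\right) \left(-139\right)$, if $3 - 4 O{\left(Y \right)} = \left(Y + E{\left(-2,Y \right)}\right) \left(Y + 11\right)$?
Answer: $\frac{15429}{4} - 417 \sqrt{2} \approx 3267.5$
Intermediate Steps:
$S{\left(u \right)} = 7$ ($S{\left(u \right)} = 7 - 0 = 7 + 0 = 7$)
$k{\left(D \right)} = 7$
$O{\left(Y \right)} = \frac{3}{4} - \frac{\left(-2 + Y\right) \left(11 + Y\right)}{4}$ ($O{\left(Y \right)} = \frac{3}{4} - \frac{\left(Y - 2\right) \left(Y + 11\right)}{4} = \frac{3}{4} - \frac{\left(-2 + Y\right) \left(11 + Y\right)}{4}$)
$\left(O{\left(8 \right)} + \sqrt{k{\left(-3 \right)} + 11}\right) \left(-139\right) = \left(\left(\frac{25}{4} - 18 - \frac{8^{2}}{4}\right) + \sqrt{7 + 11}\right) \left(-139\right) = \left(\left(\frac{25}{4} - 18 - 16\right) + \sqrt{18}\right) \left(-139\right) = \left(\left(\frac{25}{4} - 18 - 16\right) + 3 \sqrt{2}\right) \left(-139\right) = \left(- \frac{111}{4} + 3 \sqrt{2}\right) \left(-139\right) = \frac{15429}{4} - 417 \sqrt{2}$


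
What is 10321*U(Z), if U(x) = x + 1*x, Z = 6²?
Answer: 743112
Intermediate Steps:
Z = 36
U(x) = 2*x (U(x) = x + x = 2*x)
10321*U(Z) = 10321*(2*36) = 10321*72 = 743112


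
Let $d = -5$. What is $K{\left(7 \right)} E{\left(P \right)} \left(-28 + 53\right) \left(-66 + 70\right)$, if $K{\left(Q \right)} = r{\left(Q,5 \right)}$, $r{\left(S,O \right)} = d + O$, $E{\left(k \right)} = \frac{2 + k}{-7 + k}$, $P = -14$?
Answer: $0$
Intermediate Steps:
$E{\left(k \right)} = \frac{2 + k}{-7 + k}$
$r{\left(S,O \right)} = -5 + O$
$K{\left(Q \right)} = 0$ ($K{\left(Q \right)} = -5 + 5 = 0$)
$K{\left(7 \right)} E{\left(P \right)} \left(-28 + 53\right) \left(-66 + 70\right) = 0 \frac{2 - 14}{-7 - 14} \left(-28 + 53\right) \left(-66 + 70\right) = 0 \frac{1}{-21} \left(-12\right) 25 \cdot 4 = 0 \left(\left(- \frac{1}{21}\right) \left(-12\right)\right) 100 = 0 \cdot \frac{4}{7} \cdot 100 = 0 \cdot 100 = 0$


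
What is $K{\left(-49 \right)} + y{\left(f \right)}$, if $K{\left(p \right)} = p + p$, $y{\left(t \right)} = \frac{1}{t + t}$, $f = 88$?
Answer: $- \frac{17247}{176} \approx -97.994$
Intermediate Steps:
$y{\left(t \right)} = \frac{1}{2 t}$
$K{\left(p \right)} = 2 p$
$K{\left(-49 \right)} + y{\left(f \right)} = 2 \left(-49\right) + \frac{1}{2 \cdot 88} = -98 + \frac{1}{2} \cdot \frac{1}{88} = -98 + \frac{1}{176} = - \frac{17247}{176}$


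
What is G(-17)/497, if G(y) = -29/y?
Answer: 29/8449 ≈ 0.0034324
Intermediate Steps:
G(-17)/497 = -29/(-17)/497 = -29*(-1/17)*(1/497) = (29/17)*(1/497) = 29/8449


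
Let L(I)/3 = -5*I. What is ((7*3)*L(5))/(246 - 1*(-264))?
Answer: -105/34 ≈ -3.0882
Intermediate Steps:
L(I) = -15*I (L(I) = 3*(-5*I) = -15*I)
((7*3)*L(5))/(246 - 1*(-264)) = ((7*3)*(-15*5))/(246 - 1*(-264)) = (21*(-75))/(246 + 264) = -1575/510 = -1575*1/510 = -105/34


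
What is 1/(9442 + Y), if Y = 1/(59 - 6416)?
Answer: 6357/60022793 ≈ 0.00010591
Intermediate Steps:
Y = -1/6357 (Y = 1/(-6357) = -1/6357 ≈ -0.00015731)
1/(9442 + Y) = 1/(9442 - 1/6357) = 1/(60022793/6357) = 6357/60022793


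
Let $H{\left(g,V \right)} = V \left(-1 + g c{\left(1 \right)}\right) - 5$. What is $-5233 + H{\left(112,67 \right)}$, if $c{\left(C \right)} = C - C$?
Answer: $-5305$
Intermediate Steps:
$c{\left(C \right)} = 0$
$H{\left(g,V \right)} = -5 - V$ ($H{\left(g,V \right)} = V \left(-1 + g 0\right) - 5 = V \left(-1 + 0\right) - 5 = V \left(-1\right) - 5 = - V - 5 = -5 - V$)
$-5233 + H{\left(112,67 \right)} = -5233 - 72 = -5305$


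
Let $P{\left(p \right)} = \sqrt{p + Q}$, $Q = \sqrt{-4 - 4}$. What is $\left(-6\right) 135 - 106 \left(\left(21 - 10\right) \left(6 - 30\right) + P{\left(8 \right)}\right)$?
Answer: $27174 - 106 \sqrt{8 + 2 i \sqrt{2}} \approx 26870.0 - 52.214 i$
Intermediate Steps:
$Q = 2 i \sqrt{2}$ ($Q = \sqrt{-8} = 2 i \sqrt{2} \approx 2.8284 i$)
$P{\left(p \right)} = \sqrt{p + 2 i \sqrt{2}}$
$\left(-6\right) 135 - 106 \left(\left(21 - 10\right) \left(6 - 30\right) + P{\left(8 \right)}\right) = \left(-6\right) 135 - 106 \left(\left(21 - 10\right) \left(6 - 30\right) + \sqrt{8 + 2 i \sqrt{2}}\right) = -810 - 106 \left(11 \left(-24\right) + \sqrt{8 + 2 i \sqrt{2}}\right) = -810 - 106 \left(-264 + \sqrt{8 + 2 i \sqrt{2}}\right) = -810 + \left(27984 - 106 \sqrt{8 + 2 i \sqrt{2}}\right) = 27174 - 106 \sqrt{8 + 2 i \sqrt{2}}$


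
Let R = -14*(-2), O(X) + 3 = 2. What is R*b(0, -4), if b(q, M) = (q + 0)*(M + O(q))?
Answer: 0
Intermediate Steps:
O(X) = -1 (O(X) = -3 + 2 = -1)
b(q, M) = q*(-1 + M) (b(q, M) = (q + 0)*(M - 1) = q*(-1 + M))
R = 28
R*b(0, -4) = 28*(0*(-1 - 4)) = 28*(0*(-5)) = 28*0 = 0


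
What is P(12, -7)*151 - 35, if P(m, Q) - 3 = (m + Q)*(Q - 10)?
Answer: -12417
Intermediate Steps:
P(m, Q) = 3 + (-10 + Q)*(Q + m) (P(m, Q) = 3 + (m + Q)*(Q - 10) = 3 + (Q + m)*(-10 + Q) = 3 + (-10 + Q)*(Q + m))
P(12, -7)*151 - 35 = (3 + (-7)² - 10*(-7) - 10*12 - 7*12)*151 - 35 = (3 + 49 + 70 - 120 - 84)*151 - 35 = -82*151 - 35 = -12382 - 35 = -12417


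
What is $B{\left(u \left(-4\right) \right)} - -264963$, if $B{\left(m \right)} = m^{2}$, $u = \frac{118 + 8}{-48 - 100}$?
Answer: $\frac{362750223}{1369} \approx 2.6497 \cdot 10^{5}$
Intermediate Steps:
$u = - \frac{63}{74}$ ($u = \frac{126}{-148} = 126 \left(- \frac{1}{148}\right) = - \frac{63}{74} \approx -0.85135$)
$B{\left(u \left(-4\right) \right)} - -264963 = \left(\left(- \frac{63}{74}\right) \left(-4\right)\right)^{2} - -264963 = \left(\frac{126}{37}\right)^{2} + 264963 = \frac{15876}{1369} + 264963 = \frac{362750223}{1369}$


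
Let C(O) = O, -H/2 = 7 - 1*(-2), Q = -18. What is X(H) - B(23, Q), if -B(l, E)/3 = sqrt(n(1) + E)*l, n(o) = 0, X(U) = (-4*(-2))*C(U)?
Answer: -144 + 207*I*sqrt(2) ≈ -144.0 + 292.74*I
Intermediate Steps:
H = -18 (H = -2*(7 - 1*(-2)) = -2*(7 + 2) = -2*9 = -18)
X(U) = 8*U (X(U) = (-4*(-2))*U = 8*U)
B(l, E) = -3*l*sqrt(E) (B(l, E) = -3*sqrt(0 + E)*l = -3*sqrt(E)*l = -3*l*sqrt(E))
X(H) - B(23, Q) = 8*(-18) - (-3)*23*sqrt(-18) = -144 - (-3)*23*3*I*sqrt(2) = -144 - (-207)*I*sqrt(2) = -144 + 207*I*sqrt(2)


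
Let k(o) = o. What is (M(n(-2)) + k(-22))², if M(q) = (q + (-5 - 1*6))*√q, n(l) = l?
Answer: 146 + 572*I*√2 ≈ 146.0 + 808.93*I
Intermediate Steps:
M(q) = √q*(-11 + q) (M(q) = (q + (-5 - 6))*√q = (q - 11)*√q = (-11 + q)*√q = √q*(-11 + q))
(M(n(-2)) + k(-22))² = (√(-2)*(-11 - 2) - 22)² = ((I*√2)*(-13) - 22)² = (-13*I*√2 - 22)² = (-22 - 13*I*√2)²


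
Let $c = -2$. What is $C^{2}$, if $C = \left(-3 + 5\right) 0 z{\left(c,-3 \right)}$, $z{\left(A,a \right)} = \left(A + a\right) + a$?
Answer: $0$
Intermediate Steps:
$z{\left(A,a \right)} = A + 2 a$
$C = 0$ ($C = \left(-3 + 5\right) 0 \left(-2 + 2 \left(-3\right)\right) = 2 \cdot 0 \left(-2 - 6\right) = 0 \left(-8\right) = 0$)
$C^{2} = 0^{2} = 0$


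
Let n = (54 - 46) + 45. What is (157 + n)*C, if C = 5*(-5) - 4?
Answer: -6090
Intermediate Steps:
n = 53 (n = 8 + 45 = 53)
C = -29 (C = -25 - 4 = -29)
(157 + n)*C = (157 + 53)*(-29) = 210*(-29) = -6090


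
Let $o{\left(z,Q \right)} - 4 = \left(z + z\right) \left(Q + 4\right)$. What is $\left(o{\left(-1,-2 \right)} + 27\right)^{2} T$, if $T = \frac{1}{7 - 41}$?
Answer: $- \frac{729}{34} \approx -21.441$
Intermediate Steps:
$T = - \frac{1}{34}$ ($T = \frac{1}{-34} = - \frac{1}{34} \approx -0.029412$)
$o{\left(z,Q \right)} = 4 + 2 z \left(4 + Q\right)$ ($o{\left(z,Q \right)} = 4 + \left(z + z\right) \left(Q + 4\right) = 4 + 2 z \left(4 + Q\right)$)
$\left(o{\left(-1,-2 \right)} + 27\right)^{2} T = \left(\left(4 + 8 \left(-1\right) + 2 \left(-2\right) \left(-1\right)\right) + 27\right)^{2} \left(- \frac{1}{34}\right) = \left(\left(4 - 8 + 4\right) + 27\right)^{2} \left(- \frac{1}{34}\right) = \left(0 + 27\right)^{2} \left(- \frac{1}{34}\right) = 27^{2} \left(- \frac{1}{34}\right) = 729 \left(- \frac{1}{34}\right) = - \frac{729}{34}$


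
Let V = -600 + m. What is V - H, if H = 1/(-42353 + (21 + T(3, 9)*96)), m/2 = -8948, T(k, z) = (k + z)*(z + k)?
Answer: -527283967/28508 ≈ -18496.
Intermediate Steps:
T(k, z) = (k + z)² (T(k, z) = (k + z)*(k + z) = (k + z)²)
m = -17896 (m = 2*(-8948) = -17896)
V = -18496 (V = -600 - 17896 = -18496)
H = -1/28508 (H = 1/(-42353 + (21 + (3 + 9)²*96)) = 1/(-42353 + (21 + 12²*96)) = 1/(-42353 + (21 + 144*96)) = 1/(-42353 + (21 + 13824)) = 1/(-42353 + 13845) = 1/(-28508) = -1/28508 ≈ -3.5078e-5)
V - H = -18496 - 1*(-1/28508) = -18496 + 1/28508 = -527283967/28508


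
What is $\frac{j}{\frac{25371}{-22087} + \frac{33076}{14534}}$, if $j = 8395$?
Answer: $\frac{103649984035}{13915673} \approx 7448.4$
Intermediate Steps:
$\frac{j}{\frac{25371}{-22087} + \frac{33076}{14534}} = \frac{8395}{\frac{25371}{-22087} + \frac{33076}{14534}} = \frac{8395}{25371 \left(- \frac{1}{22087}\right) + 33076 \cdot \frac{1}{14534}} = \frac{8395}{- \frac{25371}{22087} + \frac{16538}{7267}} = \frac{8395}{\frac{13915673}{12346633}} = 8395 \cdot \frac{12346633}{13915673} = \frac{103649984035}{13915673}$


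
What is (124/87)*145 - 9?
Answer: 593/3 ≈ 197.67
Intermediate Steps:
(124/87)*145 - 9 = 620/3 - 9 = 593/3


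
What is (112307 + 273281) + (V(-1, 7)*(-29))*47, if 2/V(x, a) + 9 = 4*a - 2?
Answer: 6552270/17 ≈ 3.8543e+5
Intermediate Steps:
V(x, a) = 2/(-11 + 4*a) (V(x, a) = 2/(-9 + (4*a - 2)) = 2/(-9 + (-2 + 4*a)) = 2/(-11 + 4*a))
(112307 + 273281) + (V(-1, 7)*(-29))*47 = (112307 + 273281) + ((2/(-11 + 4*7))*(-29))*47 = 385588 + ((2/(-11 + 28))*(-29))*47 = 385588 + ((2/17)*(-29))*47 = 385588 - 58/17*47 = 385588 - 2726/17 = 6552270/17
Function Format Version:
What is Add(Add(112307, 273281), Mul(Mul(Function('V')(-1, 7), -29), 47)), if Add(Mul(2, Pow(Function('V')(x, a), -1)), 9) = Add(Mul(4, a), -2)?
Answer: Rational(6552270, 17) ≈ 3.8543e+5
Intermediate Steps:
Function('V')(x, a) = Mul(2, Pow(Add(-11, Mul(4, a)), -1)) (Function('V')(x, a) = Mul(2, Pow(Add(-9, Add(Mul(4, a), -2)), -1)) = Mul(2, Pow(Add(-9, Add(-2, Mul(4, a))), -1)) = Mul(2, Pow(Add(-11, Mul(4, a)), -1)))
Add(Add(112307, 273281), Mul(Mul(Function('V')(-1, 7), -29), 47)) = Add(Add(112307, 273281), Mul(Mul(Mul(2, Pow(Add(-11, Mul(4, 7)), -1)), -29), 47)) = Add(385588, Mul(Mul(Mul(2, Pow(Add(-11, 28), -1)), -29), 47)) = Add(385588, Mul(Mul(Mul(2, Pow(17, -1)), -29), 47)) = Add(385588, Mul(Mul(Mul(2, Rational(1, 17)), -29), 47)) = Add(385588, Mul(Mul(Rational(2, 17), -29), 47)) = Add(385588, Mul(Rational(-58, 17), 47)) = Add(385588, Rational(-2726, 17)) = Rational(6552270, 17)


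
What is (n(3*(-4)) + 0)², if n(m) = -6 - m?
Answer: 36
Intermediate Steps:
(n(3*(-4)) + 0)² = ((-6 - 3*(-4)) + 0)² = ((-6 - 1*(-12)) + 0)² = ((-6 + 12) + 0)² = (6 + 0)² = 6² = 36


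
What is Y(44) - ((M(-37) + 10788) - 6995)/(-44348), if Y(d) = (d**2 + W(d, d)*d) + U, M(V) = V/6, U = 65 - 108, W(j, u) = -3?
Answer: 468603689/266088 ≈ 1761.1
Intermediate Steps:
U = -43
M(V) = V/6 (M(V) = V*(1/6) = V/6)
Y(d) = -43 + d**2 - 3*d (Y(d) = (d**2 - 3*d) - 43 = -43 + d**2 - 3*d)
Y(44) - ((M(-37) + 10788) - 6995)/(-44348) = (-43 + 44**2 - 3*44) - (((1/6)*(-37) + 10788) - 6995)/(-44348) = (-43 + 1936 - 132) - ((-37/6 + 10788) - 6995)*(-1)/44348 = 1761 - (64691/6 - 6995)*(-1)/44348 = 1761 - 22721*(-1)/(6*44348) = 1761 - 1*(-22721/266088) = 1761 + 22721/266088 = 468603689/266088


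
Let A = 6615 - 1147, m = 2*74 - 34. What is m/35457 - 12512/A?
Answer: -36917886/16156573 ≈ -2.2850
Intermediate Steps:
m = 114 (m = 148 - 34 = 114)
A = 5468
m/35457 - 12512/A = 114/35457 - 12512/5468 = 114*(1/35457) - 12512*1/5468 = 38/11819 - 3128/1367 = -36917886/16156573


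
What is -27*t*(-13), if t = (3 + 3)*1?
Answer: 2106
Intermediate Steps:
t = 6 (t = 6*1 = 6)
-27*t*(-13) = -27*6*(-13) = -162*(-13) = 2106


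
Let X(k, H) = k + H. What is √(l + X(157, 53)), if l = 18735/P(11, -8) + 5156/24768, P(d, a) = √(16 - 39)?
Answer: √(29607699923 - 114731041680*I*√23)/11868 ≈ 45.4 - 43.023*I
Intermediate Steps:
P(d, a) = I*√23 (P(d, a) = √(-23) = I*√23)
X(k, H) = H + k
l = 1289/6192 - 18735*I*√23/23 (l = 18735/((I*√23)) + 5156/24768 = 18735*(-I*√23/23) + 5156*(1/24768) = -18735*I*√23/23 + 1289/6192 = 1289/6192 - 18735*I*√23/23 ≈ 0.20817 - 3906.5*I)
√(l + X(157, 53)) = √((1289/6192 - 18735*I*√23/23) + (53 + 157)) = √((1289/6192 - 18735*I*√23/23) + 210) = √(1301609/6192 - 18735*I*√23/23)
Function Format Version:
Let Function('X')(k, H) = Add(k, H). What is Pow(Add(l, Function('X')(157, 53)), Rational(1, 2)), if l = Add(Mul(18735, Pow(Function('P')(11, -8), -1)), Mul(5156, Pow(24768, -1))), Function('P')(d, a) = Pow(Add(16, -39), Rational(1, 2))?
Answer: Mul(Rational(1, 11868), Pow(Add(29607699923, Mul(-114731041680, I, Pow(23, Rational(1, 2)))), Rational(1, 2))) ≈ Add(45.400, Mul(-43.023, I))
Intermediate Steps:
Function('P')(d, a) = Mul(I, Pow(23, Rational(1, 2))) (Function('P')(d, a) = Pow(-23, Rational(1, 2)) = Mul(I, Pow(23, Rational(1, 2))))
Function('X')(k, H) = Add(H, k)
l = Add(Rational(1289, 6192), Mul(Rational(-18735, 23), I, Pow(23, Rational(1, 2)))) (l = Add(Mul(18735, Pow(Mul(I, Pow(23, Rational(1, 2))), -1)), Mul(5156, Pow(24768, -1))) = Add(Mul(18735, Mul(Rational(-1, 23), I, Pow(23, Rational(1, 2)))), Mul(5156, Rational(1, 24768))) = Add(Mul(Rational(-18735, 23), I, Pow(23, Rational(1, 2))), Rational(1289, 6192)) = Add(Rational(1289, 6192), Mul(Rational(-18735, 23), I, Pow(23, Rational(1, 2)))) ≈ Add(0.20817, Mul(-3906.5, I)))
Pow(Add(l, Function('X')(157, 53)), Rational(1, 2)) = Pow(Add(Add(Rational(1289, 6192), Mul(Rational(-18735, 23), I, Pow(23, Rational(1, 2)))), Add(53, 157)), Rational(1, 2)) = Pow(Add(Add(Rational(1289, 6192), Mul(Rational(-18735, 23), I, Pow(23, Rational(1, 2)))), 210), Rational(1, 2)) = Pow(Add(Rational(1301609, 6192), Mul(Rational(-18735, 23), I, Pow(23, Rational(1, 2)))), Rational(1, 2))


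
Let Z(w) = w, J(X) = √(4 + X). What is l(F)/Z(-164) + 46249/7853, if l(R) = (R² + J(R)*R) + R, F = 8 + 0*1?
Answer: 1754855/321973 - 4*√3/41 ≈ 5.2813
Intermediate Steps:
F = 8 (F = 8 + 0 = 8)
l(R) = R + R² + R*√(4 + R) (l(R) = (R² + √(4 + R)*R) + R = (R² + R*√(4 + R)) + R = R + R² + R*√(4 + R))
l(F)/Z(-164) + 46249/7853 = (8*(1 + 8 + √(4 + 8)))/(-164) + 46249/7853 = (8*(1 + 8 + √12))*(-1/164) + 46249*(1/7853) = (8*(1 + 8 + 2*√3))*(-1/164) + 46249/7853 = (8*(9 + 2*√3))*(-1/164) + 46249/7853 = (72 + 16*√3)*(-1/164) + 46249/7853 = (-18/41 - 4*√3/41) + 46249/7853 = 1754855/321973 - 4*√3/41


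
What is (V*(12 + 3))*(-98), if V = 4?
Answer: -5880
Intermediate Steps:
(V*(12 + 3))*(-98) = (4*(12 + 3))*(-98) = (4*15)*(-98) = 60*(-98) = -5880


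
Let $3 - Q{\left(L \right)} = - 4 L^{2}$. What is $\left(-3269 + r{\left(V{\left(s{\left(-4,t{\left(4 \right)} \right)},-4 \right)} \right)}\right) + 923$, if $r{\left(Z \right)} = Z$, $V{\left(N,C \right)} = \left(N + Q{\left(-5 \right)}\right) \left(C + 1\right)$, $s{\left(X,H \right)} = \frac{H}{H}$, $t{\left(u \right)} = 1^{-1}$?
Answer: $-2658$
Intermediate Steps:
$Q{\left(L \right)} = 3 + 4 L^{2}$ ($Q{\left(L \right)} = 3 - - 4 L^{2} = 3 + 4 L^{2}$)
$t{\left(u \right)} = 1$
$s{\left(X,H \right)} = 1$
$V{\left(N,C \right)} = \left(1 + C\right) \left(103 + N\right)$ ($V{\left(N,C \right)} = \left(N + \left(3 + 4 \left(-5\right)^{2}\right)\right) \left(C + 1\right) = \left(N + \left(3 + 4 \cdot 25\right)\right) \left(1 + C\right) = \left(N + \left(3 + 100\right)\right) \left(1 + C\right) = \left(N + 103\right) \left(1 + C\right) = \left(103 + N\right) \left(1 + C\right) = \left(1 + C\right) \left(103 + N\right)$)
$\left(-3269 + r{\left(V{\left(s{\left(-4,t{\left(4 \right)} \right)},-4 \right)} \right)}\right) + 923 = \left(-3269 + \left(103 + 1 + 103 \left(-4\right) - 4\right)\right) + 923 = \left(-3269 + \left(103 + 1 - 412 - 4\right)\right) + 923 = \left(-3269 - 312\right) + 923 = -3581 + 923 = -2658$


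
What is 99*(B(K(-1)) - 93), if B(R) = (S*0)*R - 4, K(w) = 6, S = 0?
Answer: -9603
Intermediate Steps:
B(R) = -4 (B(R) = (0*0)*R - 4 = 0*R - 4 = 0 - 4 = -4)
99*(B(K(-1)) - 93) = 99*(-4 - 93) = 99*(-97) = -9603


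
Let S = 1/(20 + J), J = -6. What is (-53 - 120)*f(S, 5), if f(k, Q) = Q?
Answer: -865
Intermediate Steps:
S = 1/14 (S = 1/(20 - 6) = 1/14 ≈ 0.071429)
(-53 - 120)*f(S, 5) = (-53 - 120)*5 = -173*5 = -865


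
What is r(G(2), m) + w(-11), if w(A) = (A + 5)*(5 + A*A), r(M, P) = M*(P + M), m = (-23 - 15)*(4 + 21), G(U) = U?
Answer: -2652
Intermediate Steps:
m = -950 (m = -38*25 = -950)
r(M, P) = M*(M + P)
w(A) = (5 + A)*(5 + A²)
r(G(2), m) + w(-11) = 2*(2 - 950) + (25 + (-11)³ + 5*(-11) + 5*(-11)²) = 2*(-948) + (25 - 1331 - 55 + 5*121) = -1896 + (25 - 1331 - 55 + 605) = -1896 - 756 = -2652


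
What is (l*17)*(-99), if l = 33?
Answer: -55539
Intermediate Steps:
(l*17)*(-99) = (33*17)*(-99) = 561*(-99) = -55539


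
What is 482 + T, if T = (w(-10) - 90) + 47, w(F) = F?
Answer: 429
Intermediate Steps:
T = -53 (T = (-10 - 90) + 47 = -100 + 47 = -53)
482 + T = 482 - 53 = 429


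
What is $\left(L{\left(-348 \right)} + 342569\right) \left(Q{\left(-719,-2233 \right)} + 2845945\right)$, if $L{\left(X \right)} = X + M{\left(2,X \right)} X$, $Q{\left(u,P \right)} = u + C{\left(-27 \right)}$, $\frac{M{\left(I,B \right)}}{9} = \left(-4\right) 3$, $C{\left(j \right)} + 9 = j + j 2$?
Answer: $1080596878480$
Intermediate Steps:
$C{\left(j \right)} = -9 + 3 j$ ($C{\left(j \right)} = -9 + \left(j + j 2\right) = -9 + \left(j + 2 j\right) = -9 + 3 j$)
$M{\left(I,B \right)} = -108$ ($M{\left(I,B \right)} = 9 \left(\left(-4\right) 3\right) = 9 \left(-12\right) = -108$)
$Q{\left(u,P \right)} = -90 + u$ ($Q{\left(u,P \right)} = u + \left(-9 + 3 \left(-27\right)\right) = u - 90 = -90 + u$)
$L{\left(X \right)} = - 107 X$ ($L{\left(X \right)} = X - 108 X = - 107 X$)
$\left(L{\left(-348 \right)} + 342569\right) \left(Q{\left(-719,-2233 \right)} + 2845945\right) = \left(\left(-107\right) \left(-348\right) + 342569\right) \left(\left(-90 - 719\right) + 2845945\right) = \left(37236 + 342569\right) \left(-809 + 2845945\right) = 379805 \cdot 2845136 = 1080596878480$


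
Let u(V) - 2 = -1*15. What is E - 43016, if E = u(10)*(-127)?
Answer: -41365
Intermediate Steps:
u(V) = -13 (u(V) = 2 - 1*15 = 2 - 15 = -13)
E = 1651 (E = -13*(-127) = 1651)
E - 43016 = 1651 - 43016 = -41365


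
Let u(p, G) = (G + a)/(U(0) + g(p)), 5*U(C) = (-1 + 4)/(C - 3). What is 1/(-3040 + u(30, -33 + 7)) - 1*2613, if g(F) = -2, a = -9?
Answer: -86921456/33265 ≈ -2613.0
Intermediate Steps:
U(C) = 3/(5*(-3 + C)) (U(C) = ((-1 + 4)/(C - 3))/5 = (3/(-3 + C))/5 = 3/(5*(-3 + C)))
u(p, G) = 45/11 - 5*G/11 (u(p, G) = (G - 9)/(3/(5*(-3 + 0)) - 2) = (-9 + G)/((⅗)/(-3) - 2) = (-9 + G)/((⅗)*(-⅓) - 2) = (-9 + G)/(-⅕ - 2) = (-9 + G)/(-11/5) = (-9 + G)*(-5/11) = 45/11 - 5*G/11)
1/(-3040 + u(30, -33 + 7)) - 1*2613 = 1/(-3040 + (45/11 - 5*(-33 + 7)/11)) - 1*2613 = 1/(-3040 + (45/11 - 5/11*(-26))) - 2613 = 1/(-3040 + (45/11 + 130/11)) - 2613 = 1/(-3040 + 175/11) - 2613 = 1/(-33265/11) - 2613 = -11/33265 - 2613 = -86921456/33265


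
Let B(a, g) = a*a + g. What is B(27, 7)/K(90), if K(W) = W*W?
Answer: 184/2025 ≈ 0.090864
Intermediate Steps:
B(a, g) = g + a² (B(a, g) = a² + g = g + a²)
K(W) = W²
B(27, 7)/K(90) = (7 + 27²)/(90²) = (7 + 729)/8100 = 736*(1/8100) = 184/2025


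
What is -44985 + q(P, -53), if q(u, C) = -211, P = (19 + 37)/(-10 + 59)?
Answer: -45196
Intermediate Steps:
P = 8/7 (P = 56/49 = 56*(1/49) = 8/7 ≈ 1.1429)
-44985 + q(P, -53) = -44985 - 211 = -45196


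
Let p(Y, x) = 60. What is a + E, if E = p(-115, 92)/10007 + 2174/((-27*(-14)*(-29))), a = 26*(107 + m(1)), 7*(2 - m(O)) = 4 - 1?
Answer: 154818555811/54848367 ≈ 2822.7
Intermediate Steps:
m(O) = 11/7 (m(O) = 2 - (4 - 1)/7 = 2 - 1/7*3 = 2 - 3/7 = 11/7)
a = 19760/7 (a = 26*(107 + 11/7) = 26*(760/7) = 19760/7 ≈ 2822.9)
E = -10548749/54848367 (E = 60/10007 + 2174/((-27*(-14)*(-29))) = 60*(1/10007) + 2174/((378*(-29))) = 60/10007 + 2174/(-10962) = 60/10007 + 2174*(-1/10962) = 60/10007 - 1087/5481 = -10548749/54848367 ≈ -0.19233)
a + E = 19760/7 - 10548749/54848367 = 154818555811/54848367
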